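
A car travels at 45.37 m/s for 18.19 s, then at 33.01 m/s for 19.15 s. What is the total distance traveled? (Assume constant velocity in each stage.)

d₁ = v₁t₁ = 45.37 × 18.19 = 825.2803 m
d₂ = v₂t₂ = 33.01 × 19.15 = 632.1415 m
d_total = 825.2803 + 632.1415 = 1457.42 m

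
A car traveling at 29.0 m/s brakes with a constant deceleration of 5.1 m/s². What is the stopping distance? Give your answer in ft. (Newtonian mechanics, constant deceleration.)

d = v₀² / (2a) = 29.0² / (2 × 5.1) = 841.0 / 10.2 = 82.451 m
d = 82.451 m / 0.3048 = 270.5 ft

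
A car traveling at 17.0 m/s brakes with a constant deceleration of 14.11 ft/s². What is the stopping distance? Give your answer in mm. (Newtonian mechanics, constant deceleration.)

a = 14.11 ft/s² × 0.3048 = 4.30073 m/s²
d = v₀² / (2a) = 17.0² / (2 × 4.30073) = 289.0 / 8.60146 = 33.5989 m
d = 33.5989 m / 0.001 = 33600 mm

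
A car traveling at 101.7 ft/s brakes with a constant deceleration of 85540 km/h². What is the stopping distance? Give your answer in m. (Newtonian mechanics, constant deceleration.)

v₀ = 101.7 ft/s × 0.3048 = 30.9982 m/s
a = 85540 km/h² × 7.716049382716049e-05 = 6.60031 m/s²
d = v₀² / (2a) = 30.9982² / (2 × 6.60031) = 960.888 / 13.2006 = 72.79 m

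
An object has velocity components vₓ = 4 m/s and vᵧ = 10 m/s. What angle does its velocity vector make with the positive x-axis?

θ = arctan(vᵧ/vₓ) = arctan(10/4) = 68.2°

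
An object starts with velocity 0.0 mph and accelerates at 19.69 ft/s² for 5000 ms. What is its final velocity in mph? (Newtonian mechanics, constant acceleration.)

v₀ = 0.0 mph × 0.44704 = 0.0 m/s
a = 19.69 ft/s² × 0.3048 = 6.00151 m/s²
t = 5000 ms × 0.001 = 5.0 s
v = v₀ + a × t = 0.0 + 6.00151 × 5.0 = 30.0075 m/s
v = 30.0075 m/s / 0.44704 = 67.12 mph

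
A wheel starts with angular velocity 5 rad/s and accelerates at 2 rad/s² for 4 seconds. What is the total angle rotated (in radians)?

θ = ω₀t + ½αt² = 5×4 + ½×2×4² = 36.0 rad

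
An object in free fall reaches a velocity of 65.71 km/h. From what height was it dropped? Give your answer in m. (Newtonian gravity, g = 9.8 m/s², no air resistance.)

v = 65.71 km/h × 0.2777777777777778 = 18.2528 m/s
h = v² / (2g) = 18.2528² / (2 × 9.8) = 17.0 m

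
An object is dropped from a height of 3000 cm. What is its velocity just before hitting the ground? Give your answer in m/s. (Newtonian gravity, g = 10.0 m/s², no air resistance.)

h = 3000 cm × 0.01 = 30.0 m
v = √(2gh) = √(2 × 10.0 × 30.0) = 24.49 m/s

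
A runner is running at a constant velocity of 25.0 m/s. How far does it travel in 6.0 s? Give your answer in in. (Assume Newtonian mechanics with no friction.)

d = v × t = 25.0 × 6.0 = 150.0 m
d = 150.0 m / 0.0254 = 5906 in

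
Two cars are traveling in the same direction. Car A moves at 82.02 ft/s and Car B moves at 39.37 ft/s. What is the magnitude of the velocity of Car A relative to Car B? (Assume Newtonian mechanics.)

v_rel = |v_A - v_B| = |82.02 - 39.37| = 42.65 ft/s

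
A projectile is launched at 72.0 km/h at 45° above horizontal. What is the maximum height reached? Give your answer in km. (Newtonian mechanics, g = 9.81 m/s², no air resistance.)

v₀ = 72.0 km/h × 0.2777777777777778 = 20.0 m/s
H = v₀² × sin²(θ) / (2g) = 20.0² × sin(45°)² / (2 × 9.81) = 400.0 × 0.5 / 19.62 = 10.1937 m
H = 10.1937 m / 1000.0 = 0.01019 km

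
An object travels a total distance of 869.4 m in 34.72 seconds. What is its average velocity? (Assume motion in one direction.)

v_avg = Δd / Δt = 869.4 / 34.72 = 25.04 m/s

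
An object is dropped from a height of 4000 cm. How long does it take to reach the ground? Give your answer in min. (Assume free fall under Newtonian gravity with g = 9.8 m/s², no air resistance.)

h = 4000 cm × 0.01 = 40.0 m
t = √(2h/g) = √(2 × 40.0 / 9.8) = 2.85714 s
t = 2.85714 s / 60.0 = 0.04762 min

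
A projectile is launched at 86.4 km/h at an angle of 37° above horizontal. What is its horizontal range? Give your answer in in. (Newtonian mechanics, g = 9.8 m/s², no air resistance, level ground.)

v₀ = 86.4 km/h × 0.2777777777777778 = 24.0 m/s
R = v₀² × sin(2θ) / g = 24.0² × sin(2 × 37°) / 9.8 = 576.0 × 0.961262 / 9.8 = 56.4987 m
R = 56.4987 m / 0.0254 = 2224 in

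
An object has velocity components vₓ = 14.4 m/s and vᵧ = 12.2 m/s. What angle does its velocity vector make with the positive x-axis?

θ = arctan(vᵧ/vₓ) = arctan(12.2/14.4) = 40.27°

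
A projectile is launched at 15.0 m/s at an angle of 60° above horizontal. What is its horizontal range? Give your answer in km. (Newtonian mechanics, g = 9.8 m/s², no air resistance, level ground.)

R = v₀² × sin(2θ) / g = 15.0² × sin(2 × 60°) / 9.8 = 225.0 × 0.866025 / 9.8 = 19.8832 m
R = 19.8832 m / 1000.0 = 0.01988 km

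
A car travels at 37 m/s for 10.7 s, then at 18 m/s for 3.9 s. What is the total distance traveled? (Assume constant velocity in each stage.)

d₁ = v₁t₁ = 37 × 10.7 = 395.9 m
d₂ = v₂t₂ = 18 × 3.9 = 70.2 m
d_total = 395.9 + 70.2 = 466.1 m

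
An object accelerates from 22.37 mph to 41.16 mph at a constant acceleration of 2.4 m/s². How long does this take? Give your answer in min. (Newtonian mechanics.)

v₀ = 22.37 mph × 0.44704 = 10.0003 m/s
v = 41.16 mph × 0.44704 = 18.4002 m/s
t = (v - v₀) / a = (18.4002 - 10.0003) / 2.4 = 3.49996 s
t = 3.49996 s / 60.0 = 0.05833 min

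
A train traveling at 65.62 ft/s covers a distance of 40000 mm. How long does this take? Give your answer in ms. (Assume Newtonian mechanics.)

d = 40000 mm × 0.001 = 40.0 m
v = 65.62 ft/s × 0.3048 = 20.001 m/s
t = d / v = 40.0 / 20.001 = 1.9999 s
t = 1.9999 s / 0.001 = 2000 ms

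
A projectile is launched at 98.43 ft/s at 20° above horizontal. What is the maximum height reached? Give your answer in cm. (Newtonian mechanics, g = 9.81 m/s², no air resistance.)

v₀ = 98.43 ft/s × 0.3048 = 30.0015 m/s
H = v₀² × sin²(θ) / (2g) = 30.0015² × sin(20°)² / (2 × 9.81) = 900.09 × 0.116978 / 19.62 = 5.3665 m
H = 5.3665 m / 0.01 = 536.6 cm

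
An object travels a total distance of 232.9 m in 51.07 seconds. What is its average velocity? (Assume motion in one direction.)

v_avg = Δd / Δt = 232.9 / 51.07 = 4.56 m/s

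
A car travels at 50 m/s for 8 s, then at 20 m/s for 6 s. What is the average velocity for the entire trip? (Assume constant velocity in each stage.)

d₁ = v₁t₁ = 50 × 8 = 400 m
d₂ = v₂t₂ = 20 × 6 = 120 m
d_total = 520 m, t_total = 14 s
v_avg = d_total/t_total = 520/14 = 37.14 m/s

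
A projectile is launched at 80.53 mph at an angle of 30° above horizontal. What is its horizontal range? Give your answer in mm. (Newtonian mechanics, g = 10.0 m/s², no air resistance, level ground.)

v₀ = 80.53 mph × 0.44704 = 36.0001 m/s
R = v₀² × sin(2θ) / g = 36.0001² × sin(2 × 30°) / 10.0 = 1296.01 × 0.866025 / 10.0 = 112.238 m
R = 112.238 m / 0.001 = 112200 mm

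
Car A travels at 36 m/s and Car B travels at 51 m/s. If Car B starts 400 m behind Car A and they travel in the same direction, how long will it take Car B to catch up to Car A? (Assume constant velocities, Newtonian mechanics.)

Relative speed: v_rel = 51 - 36 = 15 m/s
Time to catch: t = d₀/v_rel = 400/15 = 26.67 s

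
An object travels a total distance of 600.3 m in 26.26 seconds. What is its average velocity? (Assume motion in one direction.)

v_avg = Δd / Δt = 600.3 / 26.26 = 22.86 m/s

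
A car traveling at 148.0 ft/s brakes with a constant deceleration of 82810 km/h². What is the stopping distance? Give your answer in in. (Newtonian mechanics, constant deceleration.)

v₀ = 148.0 ft/s × 0.3048 = 45.1104 m/s
a = 82810 km/h² × 7.716049382716049e-05 = 6.38966 m/s²
d = v₀² / (2a) = 45.1104² / (2 × 6.38966) = 2034.95 / 12.7793 = 159.238 m
d = 159.238 m / 0.0254 = 6269 in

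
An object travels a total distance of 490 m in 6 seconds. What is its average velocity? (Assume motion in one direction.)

v_avg = Δd / Δt = 490 / 6 = 81.67 m/s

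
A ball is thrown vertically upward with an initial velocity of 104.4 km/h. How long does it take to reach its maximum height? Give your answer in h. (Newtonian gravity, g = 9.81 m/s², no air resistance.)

v₀ = 104.4 km/h × 0.2777777777777778 = 29.0 m/s
t_up = v₀ / g = 29.0 / 9.81 = 2.95617 s
t_up = 2.95617 s / 3600.0 = 0.0008212 h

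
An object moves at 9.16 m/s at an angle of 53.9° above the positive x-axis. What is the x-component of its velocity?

vₓ = v cos(θ) = 9.16 × cos(53.9°) = 5.4 m/s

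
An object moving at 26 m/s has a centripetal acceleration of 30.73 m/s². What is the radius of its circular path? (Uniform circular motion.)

r = v²/a_c = 26²/30.73 = 22.0 m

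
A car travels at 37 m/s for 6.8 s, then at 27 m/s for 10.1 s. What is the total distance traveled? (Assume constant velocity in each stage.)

d₁ = v₁t₁ = 37 × 6.8 = 251.6 m
d₂ = v₂t₂ = 27 × 10.1 = 272.7 m
d_total = 251.6 + 272.7 = 524.3 m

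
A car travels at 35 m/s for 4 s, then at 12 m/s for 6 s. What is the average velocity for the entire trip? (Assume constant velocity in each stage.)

d₁ = v₁t₁ = 35 × 4 = 140 m
d₂ = v₂t₂ = 12 × 6 = 72 m
d_total = 212 m, t_total = 10 s
v_avg = d_total/t_total = 212/10 = 21.2 m/s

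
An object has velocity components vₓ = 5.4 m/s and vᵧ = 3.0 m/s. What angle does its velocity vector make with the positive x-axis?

θ = arctan(vᵧ/vₓ) = arctan(3.0/5.4) = 29.05°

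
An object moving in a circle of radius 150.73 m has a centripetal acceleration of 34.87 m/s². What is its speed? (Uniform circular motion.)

v = √(a_c × r) = √(34.87 × 150.73) = 72.5 m/s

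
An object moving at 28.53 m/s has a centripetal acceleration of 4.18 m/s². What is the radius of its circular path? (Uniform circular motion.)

r = v²/a_c = 28.53²/4.18 = 194.73 m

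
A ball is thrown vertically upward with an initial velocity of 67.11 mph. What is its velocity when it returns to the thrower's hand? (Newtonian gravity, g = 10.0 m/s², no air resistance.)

By conservation of energy (no air resistance), the ball returns to the throw height with the same speed as launch, but directed downward.
|v_ground| = v₀ = 67.11 mph
v_ground = 67.11 mph (downward)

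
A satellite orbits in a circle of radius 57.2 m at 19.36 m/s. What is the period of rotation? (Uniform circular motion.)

T = 2πr/v = 2π×57.2/19.36 = 18.56 s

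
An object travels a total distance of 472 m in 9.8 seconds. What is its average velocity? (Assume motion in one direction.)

v_avg = Δd / Δt = 472 / 9.8 = 48.16 m/s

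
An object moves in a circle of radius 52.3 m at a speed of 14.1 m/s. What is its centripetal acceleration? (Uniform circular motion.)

a_c = v²/r = 14.1²/52.3 = 198.81/52.3 = 3.8 m/s²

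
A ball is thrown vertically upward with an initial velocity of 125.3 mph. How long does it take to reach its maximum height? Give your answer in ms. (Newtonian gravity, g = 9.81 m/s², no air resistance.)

v₀ = 125.3 mph × 0.44704 = 56.0141 m/s
t_up = v₀ / g = 56.0141 / 9.81 = 5.7099 s
t_up = 5.7099 s / 0.001 = 5710 ms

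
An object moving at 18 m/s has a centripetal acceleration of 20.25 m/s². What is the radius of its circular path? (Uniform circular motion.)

r = v²/a_c = 18²/20.25 = 16.0 m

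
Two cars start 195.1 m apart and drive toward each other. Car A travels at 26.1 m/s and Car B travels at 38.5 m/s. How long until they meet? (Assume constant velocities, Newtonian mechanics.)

Combined speed: v_combined = 26.1 + 38.5 = 64.6 m/s
Time to meet: t = d/v_combined = 195.1/64.6 = 3.02 s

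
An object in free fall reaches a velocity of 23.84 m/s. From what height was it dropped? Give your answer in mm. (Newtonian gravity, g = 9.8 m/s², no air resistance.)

h = v² / (2g) = 23.84² / (2 × 9.8) = 28.9972 m
h = 28.9972 m / 0.001 = 29000 mm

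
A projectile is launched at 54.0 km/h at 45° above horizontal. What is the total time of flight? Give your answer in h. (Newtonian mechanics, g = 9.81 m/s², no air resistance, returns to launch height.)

v₀ = 54.0 km/h × 0.2777777777777778 = 15.0 m/s
T = 2 × v₀ × sin(θ) / g = 2 × 15.0 × sin(45°) / 9.81 = 2 × 15.0 × 0.707107 / 9.81 = 2.16241 s
T = 2.16241 s / 3600.0 = 0.0006007 h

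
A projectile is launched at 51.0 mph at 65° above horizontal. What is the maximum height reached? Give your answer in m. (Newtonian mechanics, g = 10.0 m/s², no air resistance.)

v₀ = 51.0 mph × 0.44704 = 22.799 m/s
H = v₀² × sin²(θ) / (2g) = 22.799² × sin(65°)² / (2 × 10.0) = 519.794 × 0.821394 / 20.0 = 21.35 m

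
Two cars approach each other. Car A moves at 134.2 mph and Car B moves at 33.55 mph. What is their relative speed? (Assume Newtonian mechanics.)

v_rel = v_A + v_B = 134.2 + 33.55 = 167.75 mph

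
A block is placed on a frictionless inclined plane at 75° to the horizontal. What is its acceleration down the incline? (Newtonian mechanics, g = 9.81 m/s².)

a = g sin(θ) = 9.81 × sin(75°) = 9.81 × 0.9659 = 9.48 m/s²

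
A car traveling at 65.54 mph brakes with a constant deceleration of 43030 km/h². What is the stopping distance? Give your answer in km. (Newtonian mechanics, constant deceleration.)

v₀ = 65.54 mph × 0.44704 = 29.299 m/s
a = 43030 km/h² × 7.716049382716049e-05 = 3.32022 m/s²
d = v₀² / (2a) = 29.299² / (2 × 3.32022) = 858.431 / 6.64044 = 129.273 m
d = 129.273 m / 1000.0 = 0.1293 km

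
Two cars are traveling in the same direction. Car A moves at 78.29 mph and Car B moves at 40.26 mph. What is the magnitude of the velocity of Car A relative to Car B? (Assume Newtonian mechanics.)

v_rel = |v_A - v_B| = |78.29 - 40.26| = 38.03 mph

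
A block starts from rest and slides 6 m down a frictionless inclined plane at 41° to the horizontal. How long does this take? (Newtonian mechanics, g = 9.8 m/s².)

a = g sin(θ) = 9.8 × sin(41°) = 6.4294 m/s²
t = √(2d/a) = √(2 × 6 / 6.4294) = 1.37 s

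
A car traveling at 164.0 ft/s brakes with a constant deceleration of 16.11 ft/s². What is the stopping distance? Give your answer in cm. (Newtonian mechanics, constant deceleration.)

v₀ = 164.0 ft/s × 0.3048 = 49.9872 m/s
a = 16.11 ft/s² × 0.3048 = 4.91033 m/s²
d = v₀² / (2a) = 49.9872² / (2 × 4.91033) = 2498.72 / 9.82066 = 254.435 m
d = 254.435 m / 0.01 = 25440 cm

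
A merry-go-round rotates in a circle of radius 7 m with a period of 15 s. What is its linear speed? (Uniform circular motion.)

v = 2πr/T = 2π×7/15 = 2.93 m/s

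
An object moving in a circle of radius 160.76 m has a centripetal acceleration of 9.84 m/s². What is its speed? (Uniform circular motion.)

v = √(a_c × r) = √(9.84 × 160.76) = 39.77 m/s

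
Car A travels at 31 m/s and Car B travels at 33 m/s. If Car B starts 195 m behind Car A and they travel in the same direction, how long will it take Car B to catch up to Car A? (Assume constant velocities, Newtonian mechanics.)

Relative speed: v_rel = 33 - 31 = 2 m/s
Time to catch: t = d₀/v_rel = 195/2 = 97.5 s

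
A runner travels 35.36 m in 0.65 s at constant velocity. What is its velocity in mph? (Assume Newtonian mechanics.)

v = d / t = 35.36 / 0.65 = 54.4 m/s
v = 54.4 m/s / 0.44704 = 121.7 mph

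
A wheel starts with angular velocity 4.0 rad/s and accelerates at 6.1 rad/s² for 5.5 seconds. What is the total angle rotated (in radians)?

θ = ω₀t + ½αt² = 4.0×5.5 + ½×6.1×5.5² = 114.26 rad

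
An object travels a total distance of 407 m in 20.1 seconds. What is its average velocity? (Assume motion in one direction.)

v_avg = Δd / Δt = 407 / 20.1 = 20.25 m/s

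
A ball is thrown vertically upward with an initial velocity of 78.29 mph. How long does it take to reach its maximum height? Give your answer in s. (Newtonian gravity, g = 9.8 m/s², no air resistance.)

v₀ = 78.29 mph × 0.44704 = 34.9988 m/s
t_up = v₀ / g = 34.9988 / 9.8 = 3.571 s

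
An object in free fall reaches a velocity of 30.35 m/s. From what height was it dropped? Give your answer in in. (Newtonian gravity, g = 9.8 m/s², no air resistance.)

h = v² / (2g) = 30.35² / (2 × 9.8) = 46.996 m
h = 46.996 m / 0.0254 = 1850 in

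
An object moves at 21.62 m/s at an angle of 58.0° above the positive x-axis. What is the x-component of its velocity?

vₓ = v cos(θ) = 21.62 × cos(58.0°) = 11.46 m/s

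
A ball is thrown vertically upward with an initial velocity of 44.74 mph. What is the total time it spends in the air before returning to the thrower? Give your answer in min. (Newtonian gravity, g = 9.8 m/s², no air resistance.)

v₀ = 44.74 mph × 0.44704 = 20.0006 m/s
t_total = 2 × v₀ / g = 2 × 20.0006 / 9.8 = 4.08176 s
t_total = 4.08176 s / 60.0 = 0.06803 min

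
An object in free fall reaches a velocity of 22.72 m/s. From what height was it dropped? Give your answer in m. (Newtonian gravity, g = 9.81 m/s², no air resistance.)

h = v² / (2g) = 22.72² / (2 × 9.81) = 26.31 m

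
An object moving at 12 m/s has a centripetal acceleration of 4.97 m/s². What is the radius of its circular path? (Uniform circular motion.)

r = v²/a_c = 12²/4.97 = 28.97 m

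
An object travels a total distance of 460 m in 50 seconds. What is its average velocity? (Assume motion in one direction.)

v_avg = Δd / Δt = 460 / 50 = 9.2 m/s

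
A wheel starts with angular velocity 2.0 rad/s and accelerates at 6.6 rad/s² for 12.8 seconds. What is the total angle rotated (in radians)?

θ = ω₀t + ½αt² = 2.0×12.8 + ½×6.6×12.8² = 566.27 rad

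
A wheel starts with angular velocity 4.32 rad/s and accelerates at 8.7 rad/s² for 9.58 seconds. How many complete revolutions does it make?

θ = ω₀t + ½αt² = 4.32×9.58 + ½×8.7×9.58² = 440.61294 rad
Total revolutions = θ/(2π) = 440.61294/(2π) = 70.13
Complete revolutions = ⌊70.13⌋ = 70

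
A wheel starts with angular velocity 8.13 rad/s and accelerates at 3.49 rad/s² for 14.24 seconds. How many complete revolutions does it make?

θ = ω₀t + ½αt² = 8.13×14.24 + ½×3.49×14.24² = 469.618112 rad
Total revolutions = θ/(2π) = 469.618112/(2π) = 74.74
Complete revolutions = ⌊74.74⌋ = 74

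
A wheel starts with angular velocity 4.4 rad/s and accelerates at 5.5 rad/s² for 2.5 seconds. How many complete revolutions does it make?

θ = ω₀t + ½αt² = 4.4×2.5 + ½×5.5×2.5² = 28.1875 rad
Total revolutions = θ/(2π) = 28.1875/(2π) = 4.49
Complete revolutions = ⌊4.49⌋ = 4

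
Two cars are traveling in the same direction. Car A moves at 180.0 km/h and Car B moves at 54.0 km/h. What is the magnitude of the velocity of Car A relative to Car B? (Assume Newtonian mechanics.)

v_rel = |v_A - v_B| = |180.0 - 54.0| = 126.0 km/h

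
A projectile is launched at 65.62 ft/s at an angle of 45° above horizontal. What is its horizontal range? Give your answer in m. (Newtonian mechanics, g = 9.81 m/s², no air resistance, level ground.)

v₀ = 65.62 ft/s × 0.3048 = 20.001 m/s
R = v₀² × sin(2θ) / g = 20.001² × sin(2 × 45°) / 9.81 = 400.04 × 1.0 / 9.81 = 40.78 m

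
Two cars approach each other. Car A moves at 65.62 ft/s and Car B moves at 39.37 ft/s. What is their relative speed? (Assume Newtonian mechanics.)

v_rel = v_A + v_B = 65.62 + 39.37 = 104.99 ft/s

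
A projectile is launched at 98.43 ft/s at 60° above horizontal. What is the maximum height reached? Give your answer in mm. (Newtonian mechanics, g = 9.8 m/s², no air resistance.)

v₀ = 98.43 ft/s × 0.3048 = 30.0015 m/s
H = v₀² × sin²(θ) / (2g) = 30.0015² × sin(60°)² / (2 × 9.8) = 900.09 × 0.75 / 19.6 = 34.4422 m
H = 34.4422 m / 0.001 = 34440 mm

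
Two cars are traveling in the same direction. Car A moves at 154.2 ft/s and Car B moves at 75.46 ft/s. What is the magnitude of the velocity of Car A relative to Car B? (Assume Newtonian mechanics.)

v_rel = |v_A - v_B| = |154.2 - 75.46| = 78.74 ft/s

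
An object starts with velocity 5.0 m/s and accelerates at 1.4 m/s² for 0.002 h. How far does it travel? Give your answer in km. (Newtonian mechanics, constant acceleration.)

t = 0.002 h × 3600.0 = 7.2 s
d = v₀ × t + ½ × a × t² = 5.0 × 7.2 + 0.5 × 1.4 × 7.2² = 72.288 m
d = 72.288 m / 1000.0 = 0.07229 km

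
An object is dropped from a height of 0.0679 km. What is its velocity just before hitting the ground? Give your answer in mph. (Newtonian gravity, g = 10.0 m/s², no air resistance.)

h = 0.0679 km × 1000.0 = 67.9 m
v = √(2gh) = √(2 × 10.0 × 67.9) = 36.8511 m/s
v = 36.8511 m/s / 0.44704 = 82.43 mph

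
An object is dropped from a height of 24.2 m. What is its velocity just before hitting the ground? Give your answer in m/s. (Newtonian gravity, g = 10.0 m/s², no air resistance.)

v = √(2gh) = √(2 × 10.0 × 24.2) = 22.0 m/s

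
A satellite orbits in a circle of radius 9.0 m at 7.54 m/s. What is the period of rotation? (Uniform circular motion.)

T = 2πr/v = 2π×9.0/7.54 = 7.5 s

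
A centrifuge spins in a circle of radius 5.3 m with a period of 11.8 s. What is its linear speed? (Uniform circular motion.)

v = 2πr/T = 2π×5.3/11.8 = 2.82 m/s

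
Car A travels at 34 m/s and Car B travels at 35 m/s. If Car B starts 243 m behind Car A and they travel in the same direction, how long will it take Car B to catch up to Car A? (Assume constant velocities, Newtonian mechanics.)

Relative speed: v_rel = 35 - 34 = 1 m/s
Time to catch: t = d₀/v_rel = 243/1 = 243.0 s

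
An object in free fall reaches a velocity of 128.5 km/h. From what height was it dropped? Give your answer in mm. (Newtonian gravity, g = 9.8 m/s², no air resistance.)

v = 128.5 km/h × 0.2777777777777778 = 35.6944 m/s
h = v² / (2g) = 35.6944² / (2 × 9.8) = 65.0046 m
h = 65.0046 m / 0.001 = 65000 mm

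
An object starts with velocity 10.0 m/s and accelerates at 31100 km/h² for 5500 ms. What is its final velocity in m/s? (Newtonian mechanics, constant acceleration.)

a = 31100 km/h² × 7.716049382716049e-05 = 2.39969 m/s²
t = 5500 ms × 0.001 = 5.5 s
v = v₀ + a × t = 10.0 + 2.39969 × 5.5 = 23.2 m/s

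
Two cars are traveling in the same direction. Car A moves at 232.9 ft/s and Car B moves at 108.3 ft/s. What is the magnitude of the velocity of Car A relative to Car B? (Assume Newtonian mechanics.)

v_rel = |v_A - v_B| = |232.9 - 108.3| = 124.6 ft/s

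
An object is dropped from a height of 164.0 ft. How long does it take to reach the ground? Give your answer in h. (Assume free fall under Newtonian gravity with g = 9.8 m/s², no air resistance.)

h = 164.0 ft × 0.3048 = 49.9872 m
t = √(2h/g) = √(2 × 49.9872 / 9.8) = 3.19397 s
t = 3.19397 s / 3600.0 = 0.0008872 h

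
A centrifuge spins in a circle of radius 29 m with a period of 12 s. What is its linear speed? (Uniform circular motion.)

v = 2πr/T = 2π×29/12 = 15.18 m/s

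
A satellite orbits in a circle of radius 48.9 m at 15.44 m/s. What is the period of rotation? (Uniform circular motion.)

T = 2πr/v = 2π×48.9/15.44 = 19.9 s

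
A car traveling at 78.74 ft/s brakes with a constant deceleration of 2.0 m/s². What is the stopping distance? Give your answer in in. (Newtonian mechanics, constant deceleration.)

v₀ = 78.74 ft/s × 0.3048 = 24.0 m/s
d = v₀² / (2a) = 24.0² / (2 × 2.0) = 576.0 / 4.0 = 144.0 m
d = 144.0 m / 0.0254 = 5669 in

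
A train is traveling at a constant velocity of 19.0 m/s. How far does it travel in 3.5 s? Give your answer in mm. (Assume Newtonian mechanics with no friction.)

d = v × t = 19.0 × 3.5 = 66.5 m
d = 66.5 m / 0.001 = 66500 mm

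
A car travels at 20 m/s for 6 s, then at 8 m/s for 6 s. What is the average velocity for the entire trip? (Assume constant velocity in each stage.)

d₁ = v₁t₁ = 20 × 6 = 120 m
d₂ = v₂t₂ = 8 × 6 = 48 m
d_total = 168 m, t_total = 12 s
v_avg = d_total/t_total = 168/12 = 14.0 m/s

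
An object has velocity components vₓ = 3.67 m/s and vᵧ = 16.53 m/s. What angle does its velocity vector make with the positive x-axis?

θ = arctan(vᵧ/vₓ) = arctan(16.53/3.67) = 77.48°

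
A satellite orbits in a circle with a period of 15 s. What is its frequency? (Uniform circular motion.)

f = 1/T = 1/15 = 0.0667 Hz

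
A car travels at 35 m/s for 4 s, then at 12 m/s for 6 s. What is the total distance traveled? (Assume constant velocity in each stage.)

d₁ = v₁t₁ = 35 × 4 = 140 m
d₂ = v₂t₂ = 12 × 6 = 72 m
d_total = 140 + 72 = 212 m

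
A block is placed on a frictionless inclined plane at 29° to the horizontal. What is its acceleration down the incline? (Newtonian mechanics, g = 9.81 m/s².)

a = g sin(θ) = 9.81 × sin(29°) = 9.81 × 0.4848 = 4.76 m/s²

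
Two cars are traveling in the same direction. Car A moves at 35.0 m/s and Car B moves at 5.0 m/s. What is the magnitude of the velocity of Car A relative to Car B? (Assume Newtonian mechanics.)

v_rel = |v_A - v_B| = |35.0 - 5.0| = 30.0 m/s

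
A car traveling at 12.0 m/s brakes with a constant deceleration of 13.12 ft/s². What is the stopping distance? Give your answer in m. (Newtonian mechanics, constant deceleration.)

a = 13.12 ft/s² × 0.3048 = 3.99898 m/s²
d = v₀² / (2a) = 12.0² / (2 × 3.99898) = 144.0 / 7.99796 = 18.0 m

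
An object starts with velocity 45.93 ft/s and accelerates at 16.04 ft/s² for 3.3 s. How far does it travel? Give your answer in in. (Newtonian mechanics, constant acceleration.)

v₀ = 45.93 ft/s × 0.3048 = 13.9995 m/s
a = 16.04 ft/s² × 0.3048 = 4.88899 m/s²
d = v₀ × t + ½ × a × t² = 13.9995 × 3.3 + 0.5 × 4.88899 × 3.3² = 72.8189 m
d = 72.8189 m / 0.0254 = 2867 in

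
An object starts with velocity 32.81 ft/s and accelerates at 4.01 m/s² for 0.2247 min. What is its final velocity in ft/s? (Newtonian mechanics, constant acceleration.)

v₀ = 32.81 ft/s × 0.3048 = 10.0005 m/s
t = 0.2247 min × 60.0 = 13.482 s
v = v₀ + a × t = 10.0005 + 4.01 × 13.482 = 64.0633 m/s
v = 64.0633 m/s / 0.3048 = 210.2 ft/s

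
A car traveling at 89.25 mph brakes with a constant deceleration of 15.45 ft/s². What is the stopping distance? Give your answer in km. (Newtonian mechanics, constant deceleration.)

v₀ = 89.25 mph × 0.44704 = 39.8983 m/s
a = 15.45 ft/s² × 0.3048 = 4.70916 m/s²
d = v₀² / (2a) = 39.8983² / (2 × 4.70916) = 1591.87 / 9.41832 = 169.018 m
d = 169.018 m / 1000.0 = 0.169 km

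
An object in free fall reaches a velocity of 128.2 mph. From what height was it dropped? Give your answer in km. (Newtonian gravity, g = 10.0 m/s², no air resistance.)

v = 128.2 mph × 0.44704 = 57.3105 m/s
h = v² / (2g) = 57.3105² / (2 × 10.0) = 164.225 m
h = 164.225 m / 1000.0 = 0.1642 km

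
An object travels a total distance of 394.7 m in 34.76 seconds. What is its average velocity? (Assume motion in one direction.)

v_avg = Δd / Δt = 394.7 / 34.76 = 11.36 m/s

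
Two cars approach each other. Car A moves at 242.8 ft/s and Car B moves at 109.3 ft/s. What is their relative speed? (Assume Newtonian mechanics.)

v_rel = v_A + v_B = 242.8 + 109.3 = 352.1 ft/s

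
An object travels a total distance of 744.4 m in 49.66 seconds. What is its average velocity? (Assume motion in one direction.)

v_avg = Δd / Δt = 744.4 / 49.66 = 14.99 m/s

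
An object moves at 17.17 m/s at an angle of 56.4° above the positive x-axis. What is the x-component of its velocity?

vₓ = v cos(θ) = 17.17 × cos(56.4°) = 9.5 m/s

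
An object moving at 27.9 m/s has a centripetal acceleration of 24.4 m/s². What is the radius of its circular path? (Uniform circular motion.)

r = v²/a_c = 27.9²/24.4 = 31.9 m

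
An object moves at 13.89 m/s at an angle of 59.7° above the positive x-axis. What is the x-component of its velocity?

vₓ = v cos(θ) = 13.89 × cos(59.7°) = 7.01 m/s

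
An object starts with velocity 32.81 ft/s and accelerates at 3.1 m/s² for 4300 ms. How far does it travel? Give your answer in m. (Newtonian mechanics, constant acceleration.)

v₀ = 32.81 ft/s × 0.3048 = 10.0005 m/s
t = 4300 ms × 0.001 = 4.3 s
d = v₀ × t + ½ × a × t² = 10.0005 × 4.3 + 0.5 × 3.1 × 4.3² = 71.66 m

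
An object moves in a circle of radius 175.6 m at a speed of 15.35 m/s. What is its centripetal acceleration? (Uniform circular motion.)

a_c = v²/r = 15.35²/175.6 = 235.6225/175.6 = 1.34 m/s²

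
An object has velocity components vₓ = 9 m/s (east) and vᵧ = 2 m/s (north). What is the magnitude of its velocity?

|v| = √(vₓ² + vᵧ²) = √(9² + 2²) = √(85) = 9.22 m/s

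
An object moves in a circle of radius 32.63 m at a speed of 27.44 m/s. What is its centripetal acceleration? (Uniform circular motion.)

a_c = v²/r = 27.44²/32.63 = 752.9536/32.63 = 23.08 m/s²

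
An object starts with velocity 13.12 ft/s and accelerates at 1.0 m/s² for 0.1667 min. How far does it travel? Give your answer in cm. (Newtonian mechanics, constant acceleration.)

v₀ = 13.12 ft/s × 0.3048 = 3.99898 m/s
t = 0.1667 min × 60.0 = 10.002 s
d = v₀ × t + ½ × a × t² = 3.99898 × 10.002 + 0.5 × 1.0 × 10.002² = 90.0178 m
d = 90.0178 m / 0.01 = 9002 cm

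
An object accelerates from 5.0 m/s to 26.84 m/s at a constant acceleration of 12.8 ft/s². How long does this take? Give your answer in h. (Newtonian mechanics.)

a = 12.8 ft/s² × 0.3048 = 3.90144 m/s²
t = (v - v₀) / a = (26.84 - 5.0) / 3.90144 = 5.59793 s
t = 5.59793 s / 3600.0 = 0.001555 h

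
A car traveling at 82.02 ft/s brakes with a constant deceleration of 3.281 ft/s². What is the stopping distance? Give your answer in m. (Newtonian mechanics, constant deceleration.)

v₀ = 82.02 ft/s × 0.3048 = 24.9997 m/s
a = 3.281 ft/s² × 0.3048 = 1.00005 m/s²
d = v₀² / (2a) = 24.9997² / (2 × 1.00005) = 624.985 / 2.0001 = 312.5 m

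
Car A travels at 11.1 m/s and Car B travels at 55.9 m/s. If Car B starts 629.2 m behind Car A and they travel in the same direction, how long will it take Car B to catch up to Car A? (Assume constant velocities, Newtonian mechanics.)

Relative speed: v_rel = 55.9 - 11.1 = 44.8 m/s
Time to catch: t = d₀/v_rel = 629.2/44.8 = 14.04 s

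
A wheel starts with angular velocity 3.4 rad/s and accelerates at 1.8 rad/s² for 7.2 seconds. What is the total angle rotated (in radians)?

θ = ω₀t + ½αt² = 3.4×7.2 + ½×1.8×7.2² = 71.14 rad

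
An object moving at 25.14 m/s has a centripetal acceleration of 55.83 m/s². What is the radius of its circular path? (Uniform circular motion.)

r = v²/a_c = 25.14²/55.83 = 11.32 m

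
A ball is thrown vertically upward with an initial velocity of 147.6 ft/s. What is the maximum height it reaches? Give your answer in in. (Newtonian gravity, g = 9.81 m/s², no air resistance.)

v₀ = 147.6 ft/s × 0.3048 = 44.9885 m/s
h_max = v₀² / (2g) = 44.9885² / (2 × 9.81) = 2023.97 / 19.62 = 103.159 m
h_max = 103.159 m / 0.0254 = 4061 in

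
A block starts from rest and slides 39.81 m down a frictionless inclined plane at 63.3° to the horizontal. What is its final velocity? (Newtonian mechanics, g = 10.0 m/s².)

a = g sin(θ) = 10.0 × sin(63.3°) = 8.9337 m/s²
v = √(2ad) = √(2 × 8.9337 × 39.81) = 26.67 m/s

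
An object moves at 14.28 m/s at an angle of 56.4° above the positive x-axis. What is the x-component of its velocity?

vₓ = v cos(θ) = 14.28 × cos(56.4°) = 7.9 m/s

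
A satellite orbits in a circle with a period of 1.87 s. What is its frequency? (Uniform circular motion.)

f = 1/T = 1/1.87 = 0.5348 Hz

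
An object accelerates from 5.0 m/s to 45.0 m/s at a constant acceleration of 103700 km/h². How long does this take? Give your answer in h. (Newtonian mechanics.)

a = 103700 km/h² × 7.716049382716049e-05 = 8.00154 m/s²
t = (v - v₀) / a = (45.0 - 5.0) / 8.00154 = 4.99904 s
t = 4.99904 s / 3600.0 = 0.001389 h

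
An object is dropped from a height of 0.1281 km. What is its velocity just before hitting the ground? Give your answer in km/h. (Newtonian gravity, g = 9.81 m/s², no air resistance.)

h = 0.1281 km × 1000.0 = 128.1 m
v = √(2gh) = √(2 × 9.81 × 128.1) = 50.133 m/s
v = 50.133 m/s / 0.2777777777777778 = 180.5 km/h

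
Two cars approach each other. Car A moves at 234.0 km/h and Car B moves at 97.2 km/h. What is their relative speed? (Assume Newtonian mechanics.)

v_rel = v_A + v_B = 234.0 + 97.2 = 331.2 km/h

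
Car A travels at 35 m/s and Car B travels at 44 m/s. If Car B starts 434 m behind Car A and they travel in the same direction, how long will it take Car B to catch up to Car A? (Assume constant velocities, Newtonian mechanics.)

Relative speed: v_rel = 44 - 35 = 9 m/s
Time to catch: t = d₀/v_rel = 434/9 = 48.22 s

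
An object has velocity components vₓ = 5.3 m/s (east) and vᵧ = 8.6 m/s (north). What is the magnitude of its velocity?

|v| = √(vₓ² + vᵧ²) = √(5.3² + 8.6²) = √(102.05) = 10.1 m/s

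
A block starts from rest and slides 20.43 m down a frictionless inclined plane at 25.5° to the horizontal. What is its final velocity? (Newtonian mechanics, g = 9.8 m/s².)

a = g sin(θ) = 9.8 × sin(25.5°) = 4.219 m/s²
v = √(2ad) = √(2 × 4.219 × 20.43) = 13.13 m/s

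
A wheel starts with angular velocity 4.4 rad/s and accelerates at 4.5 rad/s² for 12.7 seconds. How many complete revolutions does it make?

θ = ω₀t + ½αt² = 4.4×12.7 + ½×4.5×12.7² = 418.7825 rad
Total revolutions = θ/(2π) = 418.7825/(2π) = 66.65
Complete revolutions = ⌊66.65⌋ = 66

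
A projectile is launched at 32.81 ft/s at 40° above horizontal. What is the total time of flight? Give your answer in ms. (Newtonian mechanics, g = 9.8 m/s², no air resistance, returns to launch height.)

v₀ = 32.81 ft/s × 0.3048 = 10.0005 m/s
T = 2 × v₀ × sin(θ) / g = 2 × 10.0005 × sin(40°) / 9.8 = 2 × 10.0005 × 0.642788 / 9.8 = 1.31188 s
T = 1.31188 s / 0.001 = 1312 ms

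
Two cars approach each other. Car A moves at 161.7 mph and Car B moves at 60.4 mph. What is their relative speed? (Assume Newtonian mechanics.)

v_rel = v_A + v_B = 161.7 + 60.4 = 222.1 mph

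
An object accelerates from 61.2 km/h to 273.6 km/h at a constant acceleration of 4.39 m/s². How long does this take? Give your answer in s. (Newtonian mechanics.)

v₀ = 61.2 km/h × 0.2777777777777778 = 17.0 m/s
v = 273.6 km/h × 0.2777777777777778 = 76.0 m/s
t = (v - v₀) / a = (76.0 - 17.0) / 4.39 = 13.44 s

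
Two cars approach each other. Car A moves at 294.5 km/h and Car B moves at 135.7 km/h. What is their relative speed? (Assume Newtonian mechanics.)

v_rel = v_A + v_B = 294.5 + 135.7 = 430.2 km/h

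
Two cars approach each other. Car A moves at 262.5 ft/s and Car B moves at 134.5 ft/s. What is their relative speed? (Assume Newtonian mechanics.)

v_rel = v_A + v_B = 262.5 + 134.5 = 397.0 ft/s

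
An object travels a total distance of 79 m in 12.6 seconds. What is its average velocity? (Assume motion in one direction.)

v_avg = Δd / Δt = 79 / 12.6 = 6.27 m/s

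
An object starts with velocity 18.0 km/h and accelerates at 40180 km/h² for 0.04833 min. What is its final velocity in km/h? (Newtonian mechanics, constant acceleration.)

v₀ = 18.0 km/h × 0.2777777777777778 = 5.0 m/s
a = 40180 km/h² × 7.716049382716049e-05 = 3.1003086 m/s²
t = 0.04833 min × 60.0 = 2.8998 s
v = v₀ + a × t = 5.0 + 3.1003086 × 2.8998 = 13.990275 m/s
v = 13.990275 m/s / 0.2777777777777778 = 50.36 km/h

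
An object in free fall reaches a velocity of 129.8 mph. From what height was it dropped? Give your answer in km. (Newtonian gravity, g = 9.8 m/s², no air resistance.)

v = 129.8 mph × 0.44704 = 58.0258 m/s
h = v² / (2g) = 58.0258² / (2 × 9.8) = 171.785 m
h = 171.785 m / 1000.0 = 0.1718 km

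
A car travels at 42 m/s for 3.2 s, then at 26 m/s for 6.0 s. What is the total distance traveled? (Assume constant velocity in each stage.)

d₁ = v₁t₁ = 42 × 3.2 = 134.4 m
d₂ = v₂t₂ = 26 × 6.0 = 156.0 m
d_total = 134.4 + 156.0 = 290.4 m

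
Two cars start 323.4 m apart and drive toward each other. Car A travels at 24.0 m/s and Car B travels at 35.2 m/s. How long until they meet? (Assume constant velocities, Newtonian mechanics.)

Combined speed: v_combined = 24.0 + 35.2 = 59.2 m/s
Time to meet: t = d/v_combined = 323.4/59.2 = 5.46 s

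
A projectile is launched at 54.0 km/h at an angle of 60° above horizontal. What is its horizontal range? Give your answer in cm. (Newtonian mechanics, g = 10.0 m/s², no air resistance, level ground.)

v₀ = 54.0 km/h × 0.2777777777777778 = 15.0 m/s
R = v₀² × sin(2θ) / g = 15.0² × sin(2 × 60°) / 10.0 = 225.0 × 0.866025 / 10.0 = 19.4856 m
R = 19.4856 m / 0.01 = 1949 cm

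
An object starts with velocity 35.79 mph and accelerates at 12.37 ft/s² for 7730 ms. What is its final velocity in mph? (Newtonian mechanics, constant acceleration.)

v₀ = 35.79 mph × 0.44704 = 15.9996 m/s
a = 12.37 ft/s² × 0.3048 = 3.77038 m/s²
t = 7730 ms × 0.001 = 7.73 s
v = v₀ + a × t = 15.9996 + 3.77038 × 7.73 = 45.1446 m/s
v = 45.1446 m/s / 0.44704 = 101.0 mph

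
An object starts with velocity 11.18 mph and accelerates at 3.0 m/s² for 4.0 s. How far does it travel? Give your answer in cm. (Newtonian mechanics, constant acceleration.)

v₀ = 11.18 mph × 0.44704 = 4.99791 m/s
d = v₀ × t + ½ × a × t² = 4.99791 × 4.0 + 0.5 × 3.0 × 4.0² = 43.9916 m
d = 43.9916 m / 0.01 = 4399 cm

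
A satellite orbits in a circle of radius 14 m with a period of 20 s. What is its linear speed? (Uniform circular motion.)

v = 2πr/T = 2π×14/20 = 4.4 m/s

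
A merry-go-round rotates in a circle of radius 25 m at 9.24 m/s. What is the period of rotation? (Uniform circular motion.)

T = 2πr/v = 2π×25/9.24 = 17.0 s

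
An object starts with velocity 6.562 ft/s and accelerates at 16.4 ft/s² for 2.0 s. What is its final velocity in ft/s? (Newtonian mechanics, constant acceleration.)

v₀ = 6.562 ft/s × 0.3048 = 2.0001 m/s
a = 16.4 ft/s² × 0.3048 = 4.99872 m/s²
v = v₀ + a × t = 2.0001 + 4.99872 × 2.0 = 11.9975 m/s
v = 11.9975 m/s / 0.3048 = 39.36 ft/s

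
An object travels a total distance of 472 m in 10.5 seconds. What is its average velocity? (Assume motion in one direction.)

v_avg = Δd / Δt = 472 / 10.5 = 44.95 m/s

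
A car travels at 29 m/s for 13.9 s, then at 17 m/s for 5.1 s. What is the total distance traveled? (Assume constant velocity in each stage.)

d₁ = v₁t₁ = 29 × 13.9 = 403.1 m
d₂ = v₂t₂ = 17 × 5.1 = 86.7 m
d_total = 403.1 + 86.7 = 489.8 m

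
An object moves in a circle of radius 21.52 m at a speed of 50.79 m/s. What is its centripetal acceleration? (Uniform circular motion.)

a_c = v²/r = 50.79²/21.52 = 2579.6241/21.52 = 119.87 m/s²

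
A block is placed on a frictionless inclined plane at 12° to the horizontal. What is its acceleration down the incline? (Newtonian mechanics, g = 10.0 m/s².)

a = g sin(θ) = 10.0 × sin(12°) = 10.0 × 0.2079 = 2.08 m/s²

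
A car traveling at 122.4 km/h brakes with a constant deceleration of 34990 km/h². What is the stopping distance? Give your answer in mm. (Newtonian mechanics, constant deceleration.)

v₀ = 122.4 km/h × 0.2777777777777778 = 34.0 m/s
a = 34990 km/h² × 7.716049382716049e-05 = 2.69985 m/s²
d = v₀² / (2a) = 34.0² / (2 × 2.69985) = 1156.0 / 5.3997 = 214.086 m
d = 214.086 m / 0.001 = 214100 mm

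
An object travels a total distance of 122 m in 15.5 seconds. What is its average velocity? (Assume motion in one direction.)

v_avg = Δd / Δt = 122 / 15.5 = 7.87 m/s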